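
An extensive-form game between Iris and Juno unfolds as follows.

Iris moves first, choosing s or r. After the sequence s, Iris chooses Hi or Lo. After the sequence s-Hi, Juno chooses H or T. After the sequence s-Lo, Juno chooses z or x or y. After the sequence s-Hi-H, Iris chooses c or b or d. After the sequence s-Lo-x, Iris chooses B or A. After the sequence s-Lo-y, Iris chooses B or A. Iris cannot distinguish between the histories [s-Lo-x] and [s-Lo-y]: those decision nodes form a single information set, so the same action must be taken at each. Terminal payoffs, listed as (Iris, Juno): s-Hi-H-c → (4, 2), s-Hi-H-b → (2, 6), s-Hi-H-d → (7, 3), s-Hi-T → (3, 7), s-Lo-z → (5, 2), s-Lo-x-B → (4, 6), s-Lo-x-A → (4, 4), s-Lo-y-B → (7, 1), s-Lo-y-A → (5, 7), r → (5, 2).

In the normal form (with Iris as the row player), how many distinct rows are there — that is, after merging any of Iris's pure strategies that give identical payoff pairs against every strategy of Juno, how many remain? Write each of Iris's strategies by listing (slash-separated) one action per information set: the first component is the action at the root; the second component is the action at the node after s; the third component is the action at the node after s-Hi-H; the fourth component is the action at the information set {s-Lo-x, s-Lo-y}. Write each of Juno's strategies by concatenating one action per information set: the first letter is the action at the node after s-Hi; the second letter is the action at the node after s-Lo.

Iris has 24 pure strategies: s/Hi/c/B, s/Hi/c/A, s/Hi/b/B, s/Hi/b/A, s/Hi/d/B, s/Hi/d/A, s/Lo/c/B, s/Lo/c/A, s/Lo/b/B, s/Lo/b/A, s/Lo/d/B, s/Lo/d/A, r/Hi/c/B, r/Hi/c/A, r/Hi/b/B, r/Hi/b/A, r/Hi/d/B, r/Hi/d/A, r/Lo/c/B, r/Lo/c/A, r/Lo/b/B, r/Lo/b/A, r/Lo/d/B, r/Lo/d/A. Columns: Hz, Hx, Hy, Tz, Tx, Ty.
{s/Hi/c/B, s/Hi/c/A} → row (4,2) (4,2) (4,2) (3,7) (3,7) (3,7)
{s/Hi/b/B, s/Hi/b/A} → row (2,6) (2,6) (2,6) (3,7) (3,7) (3,7)
{s/Hi/d/B, s/Hi/d/A} → row (7,3) (7,3) (7,3) (3,7) (3,7) (3,7)
{s/Lo/c/B, s/Lo/b/B, s/Lo/d/B} → row (5,2) (4,6) (7,1) (5,2) (4,6) (7,1)
{s/Lo/c/A, s/Lo/b/A, s/Lo/d/A} → row (5,2) (4,4) (5,7) (5,2) (4,4) (5,7)
{r/Hi/c/B, r/Hi/c/A, r/Hi/b/B, r/Hi/b/A, r/Hi/d/B, r/Hi/d/A, r/Lo/c/B, r/Lo/c/A, r/Lo/b/B, r/Lo/b/A, r/Lo/d/B, r/Lo/d/A} → row (5,2) (5,2) (5,2) (5,2) (5,2) (5,2)
That's 6 distinct rows out of 24 strategies.

6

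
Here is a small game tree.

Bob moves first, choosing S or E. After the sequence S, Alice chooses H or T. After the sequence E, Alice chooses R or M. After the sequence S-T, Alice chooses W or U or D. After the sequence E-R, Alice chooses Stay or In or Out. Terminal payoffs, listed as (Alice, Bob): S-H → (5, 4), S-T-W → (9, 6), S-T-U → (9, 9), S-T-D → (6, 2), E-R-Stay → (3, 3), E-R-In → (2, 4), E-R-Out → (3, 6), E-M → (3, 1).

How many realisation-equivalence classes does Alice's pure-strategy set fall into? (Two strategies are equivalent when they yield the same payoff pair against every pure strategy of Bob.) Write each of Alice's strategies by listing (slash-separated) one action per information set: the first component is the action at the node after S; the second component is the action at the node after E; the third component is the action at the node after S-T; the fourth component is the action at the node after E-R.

16

Alice has 36 pure strategies: H/R/W/Stay, H/R/W/In, H/R/W/Out, H/R/U/Stay, H/R/U/In, H/R/U/Out, H/R/D/Stay, H/R/D/In, H/R/D/Out, H/M/W/Stay, H/M/W/In, H/M/W/Out, H/M/U/Stay, H/M/U/In, H/M/U/Out, H/M/D/Stay, H/M/D/In, H/M/D/Out, T/R/W/Stay, T/R/W/In, T/R/W/Out, T/R/U/Stay, T/R/U/In, T/R/U/Out, T/R/D/Stay, T/R/D/In, T/R/D/Out, T/M/W/Stay, T/M/W/In, T/M/W/Out, T/M/U/Stay, T/M/U/In, T/M/U/Out, T/M/D/Stay, T/M/D/In, T/M/D/Out. Columns: S, E.
{H/R/W/Stay, H/R/U/Stay, H/R/D/Stay} → row (5,4) (3,3)
{H/R/W/In, H/R/U/In, H/R/D/In} → row (5,4) (2,4)
{H/R/W/Out, H/R/U/Out, H/R/D/Out} → row (5,4) (3,6)
{H/M/W/Stay, H/M/W/In, H/M/W/Out, H/M/U/Stay, H/M/U/In, H/M/U/Out, H/M/D/Stay, H/M/D/In, H/M/D/Out} → row (5,4) (3,1)
{T/R/W/Stay} → row (9,6) (3,3)
{T/R/W/In} → row (9,6) (2,4)
{T/R/W/Out} → row (9,6) (3,6)
{T/R/U/Stay} → row (9,9) (3,3)
{T/R/U/In} → row (9,9) (2,4)
{T/R/U/Out} → row (9,9) (3,6)
{T/R/D/Stay} → row (6,2) (3,3)
{T/R/D/In} → row (6,2) (2,4)
{T/R/D/Out} → row (6,2) (3,6)
{T/M/W/Stay, T/M/W/In, T/M/W/Out} → row (9,6) (3,1)
{T/M/U/Stay, T/M/U/In, T/M/U/Out} → row (9,9) (3,1)
{T/M/D/Stay, T/M/D/In, T/M/D/Out} → row (6,2) (3,1)
That's 16 distinct rows out of 36 strategies.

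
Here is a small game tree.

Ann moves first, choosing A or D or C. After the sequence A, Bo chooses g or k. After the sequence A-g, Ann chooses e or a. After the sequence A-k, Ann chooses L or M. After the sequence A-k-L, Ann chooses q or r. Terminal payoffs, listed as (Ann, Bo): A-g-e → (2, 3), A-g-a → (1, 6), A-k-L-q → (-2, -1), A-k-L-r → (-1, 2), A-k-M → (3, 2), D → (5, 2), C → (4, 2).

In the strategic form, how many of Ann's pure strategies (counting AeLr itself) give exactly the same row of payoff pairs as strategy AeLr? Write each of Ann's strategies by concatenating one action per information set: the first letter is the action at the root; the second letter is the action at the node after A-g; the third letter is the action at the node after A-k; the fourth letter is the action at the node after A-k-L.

Row for AeLr (columns g, k): (2,3) (-1,2).
Every one of Ann's information sets is on the play path for some reply by Bo when Ann follows AeLr.
Changing the action at any of them therefore changes at least one column, so only AeLr itself gives this row.

1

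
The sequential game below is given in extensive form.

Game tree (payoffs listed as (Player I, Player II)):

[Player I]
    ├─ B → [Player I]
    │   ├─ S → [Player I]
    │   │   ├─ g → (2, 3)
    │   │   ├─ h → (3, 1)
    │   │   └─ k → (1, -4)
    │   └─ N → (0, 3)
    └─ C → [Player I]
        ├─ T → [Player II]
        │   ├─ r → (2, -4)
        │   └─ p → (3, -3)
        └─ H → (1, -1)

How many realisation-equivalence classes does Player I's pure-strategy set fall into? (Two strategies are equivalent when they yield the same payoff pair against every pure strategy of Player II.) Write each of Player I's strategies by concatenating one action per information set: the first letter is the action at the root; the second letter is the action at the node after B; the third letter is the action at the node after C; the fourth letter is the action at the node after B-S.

Player I has 24 pure strategies: BSTg, BSTh, BSTk, BSHg, BSHh, BSHk, BNTg, BNTh, BNTk, BNHg, BNHh, BNHk, CSTg, CSTh, CSTk, CSHg, CSHh, CSHk, CNTg, CNTh, CNTk, CNHg, CNHh, CNHk. Columns: r, p.
{BSTg, BSHg} → row (2,3) (2,3)
{BSTh, BSHh} → row (3,1) (3,1)
{BSTk, BSHk} → row (1,-4) (1,-4)
{BNTg, BNTh, BNTk, BNHg, BNHh, BNHk} → row (0,3) (0,3)
{CSTg, CSTh, CSTk, CNTg, CNTh, CNTk} → row (2,-4) (3,-3)
{CSHg, CSHh, CSHk, CNHg, CNHh, CNHk} → row (1,-1) (1,-1)
That's 6 distinct rows out of 24 strategies.

6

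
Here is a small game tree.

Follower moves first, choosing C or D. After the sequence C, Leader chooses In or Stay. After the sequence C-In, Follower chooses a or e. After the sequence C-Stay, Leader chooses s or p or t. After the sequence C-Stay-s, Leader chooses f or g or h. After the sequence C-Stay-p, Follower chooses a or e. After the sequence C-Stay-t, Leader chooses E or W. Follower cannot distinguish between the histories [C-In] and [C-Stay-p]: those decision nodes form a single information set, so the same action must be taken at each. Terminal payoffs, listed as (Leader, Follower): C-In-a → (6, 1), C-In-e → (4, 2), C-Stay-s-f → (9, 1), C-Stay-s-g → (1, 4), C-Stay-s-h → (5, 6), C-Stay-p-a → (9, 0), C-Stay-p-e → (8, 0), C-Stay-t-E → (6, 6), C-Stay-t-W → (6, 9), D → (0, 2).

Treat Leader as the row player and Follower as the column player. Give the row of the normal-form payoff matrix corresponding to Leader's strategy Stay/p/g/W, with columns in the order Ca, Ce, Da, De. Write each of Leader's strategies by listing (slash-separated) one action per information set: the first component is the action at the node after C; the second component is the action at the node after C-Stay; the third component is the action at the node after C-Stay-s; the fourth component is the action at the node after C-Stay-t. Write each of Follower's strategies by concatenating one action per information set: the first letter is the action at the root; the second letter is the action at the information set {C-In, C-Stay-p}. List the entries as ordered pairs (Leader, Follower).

vs Ca: Follower plays C → Leader plays Stay at [C] → Leader plays p at [C-Stay] → Follower plays a at [C-Stay-p] → (9, 0)
vs Ce: Follower plays C → Leader plays Stay at [C] → Leader plays p at [C-Stay] → Follower plays e at [C-Stay-p] → (8, 0)
vs Da: Follower plays D → (0, 2)
vs De: Follower plays D → (0, 2)

(9,0) (8,0) (0,2) (0,2)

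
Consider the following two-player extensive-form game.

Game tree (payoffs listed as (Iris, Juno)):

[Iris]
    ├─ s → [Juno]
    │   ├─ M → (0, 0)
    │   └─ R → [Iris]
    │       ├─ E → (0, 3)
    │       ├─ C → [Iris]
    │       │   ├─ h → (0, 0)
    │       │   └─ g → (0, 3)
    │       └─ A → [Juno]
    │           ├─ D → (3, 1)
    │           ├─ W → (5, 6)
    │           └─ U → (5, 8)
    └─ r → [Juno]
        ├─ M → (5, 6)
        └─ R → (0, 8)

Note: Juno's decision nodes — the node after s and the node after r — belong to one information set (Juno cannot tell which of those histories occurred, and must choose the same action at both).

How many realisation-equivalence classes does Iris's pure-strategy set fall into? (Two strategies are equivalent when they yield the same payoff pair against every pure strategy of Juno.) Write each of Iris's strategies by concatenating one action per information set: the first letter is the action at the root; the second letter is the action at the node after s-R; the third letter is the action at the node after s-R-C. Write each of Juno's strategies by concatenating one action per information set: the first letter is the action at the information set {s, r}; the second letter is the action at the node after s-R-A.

Iris has 12 pure strategies: sEh, sEg, sCh, sCg, sAh, sAg, rEh, rEg, rCh, rCg, rAh, rAg. Columns: MD, MW, MU, RD, RW, RU.
{sEh, sEg, sCg} → row (0,0) (0,0) (0,0) (0,3) (0,3) (0,3)
{sCh} → row (0,0) (0,0) (0,0) (0,0) (0,0) (0,0)
{sAh, sAg} → row (0,0) (0,0) (0,0) (3,1) (5,6) (5,8)
{rEh, rEg, rCh, rCg, rAh, rAg} → row (5,6) (5,6) (5,6) (0,8) (0,8) (0,8)
That's 4 distinct rows out of 12 strategies.

4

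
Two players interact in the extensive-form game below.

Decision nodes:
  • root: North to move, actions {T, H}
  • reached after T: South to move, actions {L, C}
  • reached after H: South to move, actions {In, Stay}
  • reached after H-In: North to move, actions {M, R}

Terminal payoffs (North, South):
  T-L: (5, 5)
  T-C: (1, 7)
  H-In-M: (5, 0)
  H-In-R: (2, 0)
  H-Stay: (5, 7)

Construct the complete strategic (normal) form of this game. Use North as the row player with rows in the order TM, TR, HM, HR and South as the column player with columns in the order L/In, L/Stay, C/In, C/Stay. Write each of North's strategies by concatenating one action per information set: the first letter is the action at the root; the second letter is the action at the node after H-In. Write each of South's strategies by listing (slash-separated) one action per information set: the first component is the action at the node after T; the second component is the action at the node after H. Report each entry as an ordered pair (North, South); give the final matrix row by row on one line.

         L/In   L/Stay     C/In   C/Stay
  TM    (5,5)    (5,5)    (1,7)    (1,7)
  TR    (5,5)    (5,5)    (1,7)    (1,7)
  HM    (5,0)    (5,7)    (5,0)    (5,7)
  HR    (2,0)    (5,7)    (2,0)    (5,7)

TM: (5,5) (5,5) (1,7) (1,7) | TR: (5,5) (5,5) (1,7) (1,7) | HM: (5,0) (5,7) (5,0) (5,7) | HR: (2,0) (5,7) (2,0) (5,7)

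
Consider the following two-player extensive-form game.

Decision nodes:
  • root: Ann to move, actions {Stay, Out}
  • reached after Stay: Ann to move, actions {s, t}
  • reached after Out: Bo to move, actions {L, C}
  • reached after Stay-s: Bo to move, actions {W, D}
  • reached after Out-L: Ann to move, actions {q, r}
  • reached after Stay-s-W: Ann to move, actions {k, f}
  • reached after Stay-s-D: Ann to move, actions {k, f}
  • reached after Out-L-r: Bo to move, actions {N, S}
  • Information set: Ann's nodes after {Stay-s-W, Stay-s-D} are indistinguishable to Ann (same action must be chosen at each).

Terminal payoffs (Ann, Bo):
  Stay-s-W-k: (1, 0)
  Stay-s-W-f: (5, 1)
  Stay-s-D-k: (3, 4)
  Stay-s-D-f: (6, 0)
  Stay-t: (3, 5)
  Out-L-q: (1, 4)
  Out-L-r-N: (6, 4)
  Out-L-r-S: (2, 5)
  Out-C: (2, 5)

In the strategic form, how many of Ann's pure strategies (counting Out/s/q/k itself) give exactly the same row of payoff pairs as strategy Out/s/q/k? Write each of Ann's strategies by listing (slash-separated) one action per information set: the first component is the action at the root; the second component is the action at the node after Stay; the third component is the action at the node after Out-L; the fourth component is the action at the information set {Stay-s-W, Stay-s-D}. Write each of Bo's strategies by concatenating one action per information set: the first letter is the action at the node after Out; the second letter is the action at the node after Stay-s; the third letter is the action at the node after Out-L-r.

Row for Out/s/q/k (columns LWN, LWS, LDN, LDS, CWN, CWS, CDN, CDS): (1,4) (1,4) (1,4) (1,4) (2,5) (2,5) (2,5) (2,5).
Under Out/s/q/k, Ann's choice at the node after Stay and at the information set {Stay-s-W, Stay-s-D} can never be reached regardless of what Bo does, so varying those choices leaves every outcome unchanged.
Holding the reachable choices fixed and varying the unreachable ones freely already gives 2 × 2 = 4 equivalent strategies.
No other strategy reproduces this row, so those 4 are the full class: Out/s/q/k, Out/s/q/f, Out/t/q/k, Out/t/q/f.

4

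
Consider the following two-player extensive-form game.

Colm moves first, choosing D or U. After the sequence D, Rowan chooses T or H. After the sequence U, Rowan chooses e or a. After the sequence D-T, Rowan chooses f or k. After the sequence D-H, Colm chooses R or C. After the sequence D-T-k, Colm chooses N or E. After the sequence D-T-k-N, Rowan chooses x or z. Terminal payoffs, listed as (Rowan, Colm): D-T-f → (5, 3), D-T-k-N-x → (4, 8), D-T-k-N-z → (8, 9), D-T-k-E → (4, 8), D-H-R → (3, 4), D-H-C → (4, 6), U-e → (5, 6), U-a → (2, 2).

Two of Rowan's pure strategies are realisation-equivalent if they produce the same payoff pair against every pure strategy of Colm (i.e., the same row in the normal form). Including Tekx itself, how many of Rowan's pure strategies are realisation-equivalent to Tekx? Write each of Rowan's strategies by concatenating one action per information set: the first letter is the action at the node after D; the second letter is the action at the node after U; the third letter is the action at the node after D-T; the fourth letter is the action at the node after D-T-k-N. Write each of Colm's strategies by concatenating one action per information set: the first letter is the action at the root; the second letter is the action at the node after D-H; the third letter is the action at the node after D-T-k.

Row for Tekx (columns DRN, DRE, DCN, DCE, URN, URE, UCN, UCE): (4,8) (4,8) (4,8) (4,8) (5,6) (5,6) (5,6) (5,6).
Every one of Rowan's information sets is on the play path for some reply by Colm when Rowan follows Tekx.
Changing the action at any of them therefore changes at least one column, so only Tekx itself gives this row.

1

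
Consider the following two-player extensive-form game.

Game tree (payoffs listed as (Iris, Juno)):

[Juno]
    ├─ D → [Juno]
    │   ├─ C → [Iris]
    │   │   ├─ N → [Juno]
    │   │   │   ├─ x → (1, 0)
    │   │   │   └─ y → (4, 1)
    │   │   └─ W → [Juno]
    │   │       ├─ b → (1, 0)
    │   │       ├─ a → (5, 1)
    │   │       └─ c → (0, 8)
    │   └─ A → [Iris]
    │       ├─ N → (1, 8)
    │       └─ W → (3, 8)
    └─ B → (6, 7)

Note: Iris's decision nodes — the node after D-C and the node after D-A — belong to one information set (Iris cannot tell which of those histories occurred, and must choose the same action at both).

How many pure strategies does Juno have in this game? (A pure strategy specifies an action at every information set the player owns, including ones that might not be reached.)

24

Juno owns the root with actions {D, B} — two choices.
Juno owns the node after D with actions {C, A} — two choices.
Juno owns the node after D-C-N with actions {x, y} — two choices.
Juno owns the node after D-C-W with actions {b, a, c} — three choices.
A pure strategy fixes one action at each information set independently, so the count is the product 2 × 2 × 2 × 3 = 24.
(For reference, Iris has 2 pure strategies, giving a 24×2 normal-form matrix.)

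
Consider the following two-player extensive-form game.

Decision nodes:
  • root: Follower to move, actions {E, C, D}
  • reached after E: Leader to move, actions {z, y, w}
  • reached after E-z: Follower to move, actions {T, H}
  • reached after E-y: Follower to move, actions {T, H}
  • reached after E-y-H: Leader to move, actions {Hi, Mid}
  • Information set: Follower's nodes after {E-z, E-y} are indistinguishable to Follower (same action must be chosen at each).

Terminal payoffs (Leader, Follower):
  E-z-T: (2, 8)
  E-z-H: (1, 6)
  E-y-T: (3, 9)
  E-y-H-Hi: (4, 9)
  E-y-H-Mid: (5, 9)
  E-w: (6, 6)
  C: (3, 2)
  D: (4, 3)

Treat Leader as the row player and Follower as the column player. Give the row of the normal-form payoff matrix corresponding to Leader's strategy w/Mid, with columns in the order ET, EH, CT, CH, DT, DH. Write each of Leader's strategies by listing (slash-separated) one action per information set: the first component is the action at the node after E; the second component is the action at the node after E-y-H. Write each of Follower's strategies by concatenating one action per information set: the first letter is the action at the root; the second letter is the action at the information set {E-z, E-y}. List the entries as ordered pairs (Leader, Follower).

(6,6) (6,6) (3,2) (3,2) (4,3) (4,3)

vs ET: Follower plays E → Leader plays w at [E] → (6, 6)
vs EH: Follower plays E → Leader plays w at [E] → (6, 6)
vs CT: Follower plays C → (3, 2)
vs CH: Follower plays C → (3, 2)
vs DT: Follower plays D → (4, 3)
vs DH: Follower plays D → (4, 3)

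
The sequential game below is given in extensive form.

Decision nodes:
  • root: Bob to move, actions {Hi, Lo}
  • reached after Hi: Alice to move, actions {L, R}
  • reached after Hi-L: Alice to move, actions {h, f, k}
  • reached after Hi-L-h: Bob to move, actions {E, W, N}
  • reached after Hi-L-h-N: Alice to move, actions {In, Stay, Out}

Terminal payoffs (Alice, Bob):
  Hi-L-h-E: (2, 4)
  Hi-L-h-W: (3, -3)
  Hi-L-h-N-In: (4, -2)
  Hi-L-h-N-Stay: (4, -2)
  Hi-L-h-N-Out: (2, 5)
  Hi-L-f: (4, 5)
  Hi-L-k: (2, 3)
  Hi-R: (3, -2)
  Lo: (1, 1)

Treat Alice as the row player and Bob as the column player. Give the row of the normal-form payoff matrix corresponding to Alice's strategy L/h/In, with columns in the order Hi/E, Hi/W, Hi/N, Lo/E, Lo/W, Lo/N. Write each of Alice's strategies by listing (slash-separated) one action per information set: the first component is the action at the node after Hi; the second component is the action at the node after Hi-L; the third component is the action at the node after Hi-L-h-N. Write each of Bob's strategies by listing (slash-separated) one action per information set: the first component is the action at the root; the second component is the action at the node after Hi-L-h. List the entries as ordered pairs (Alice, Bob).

(2,4) (3,-3) (4,-2) (1,1) (1,1) (1,1)

vs Hi/E: Bob plays Hi → Alice plays L at [Hi] → Alice plays h at [Hi-L] → Bob plays E at [Hi-L-h] → (2, 4)
vs Hi/W: Bob plays Hi → Alice plays L at [Hi] → Alice plays h at [Hi-L] → Bob plays W at [Hi-L-h] → (3, -3)
vs Hi/N: Bob plays Hi → Alice plays L at [Hi] → Alice plays h at [Hi-L] → Bob plays N at [Hi-L-h] → Alice plays In at [Hi-L-h-N] → (4, -2)
vs Lo/E: Bob plays Lo → (1, 1)
vs Lo/W: Bob plays Lo → (1, 1)
vs Lo/N: Bob plays Lo → (1, 1)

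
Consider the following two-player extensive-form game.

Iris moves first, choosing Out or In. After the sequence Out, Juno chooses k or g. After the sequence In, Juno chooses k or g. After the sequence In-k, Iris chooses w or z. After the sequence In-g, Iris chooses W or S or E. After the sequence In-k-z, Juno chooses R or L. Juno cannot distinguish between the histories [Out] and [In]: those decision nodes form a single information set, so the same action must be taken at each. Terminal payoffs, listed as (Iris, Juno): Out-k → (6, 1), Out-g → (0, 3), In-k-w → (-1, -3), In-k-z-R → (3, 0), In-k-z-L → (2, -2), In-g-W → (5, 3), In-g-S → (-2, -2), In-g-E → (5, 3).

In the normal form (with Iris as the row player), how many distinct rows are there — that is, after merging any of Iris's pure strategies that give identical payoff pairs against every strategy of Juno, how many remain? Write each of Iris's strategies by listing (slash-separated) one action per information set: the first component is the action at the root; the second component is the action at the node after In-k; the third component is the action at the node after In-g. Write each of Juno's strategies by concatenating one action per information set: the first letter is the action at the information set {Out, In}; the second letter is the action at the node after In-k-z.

Iris has 12 pure strategies: Out/w/W, Out/w/S, Out/w/E, Out/z/W, Out/z/S, Out/z/E, In/w/W, In/w/S, In/w/E, In/z/W, In/z/S, In/z/E. Columns: kR, kL, gR, gL.
{Out/w/W, Out/w/S, Out/w/E, Out/z/W, Out/z/S, Out/z/E} → row (6,1) (6,1) (0,3) (0,3)
{In/w/W, In/w/E} → row (-1,-3) (-1,-3) (5,3) (5,3)
{In/w/S} → row (-1,-3) (-1,-3) (-2,-2) (-2,-2)
{In/z/W, In/z/E} → row (3,0) (2,-2) (5,3) (5,3)
{In/z/S} → row (3,0) (2,-2) (-2,-2) (-2,-2)
That's 5 distinct rows out of 12 strategies.

5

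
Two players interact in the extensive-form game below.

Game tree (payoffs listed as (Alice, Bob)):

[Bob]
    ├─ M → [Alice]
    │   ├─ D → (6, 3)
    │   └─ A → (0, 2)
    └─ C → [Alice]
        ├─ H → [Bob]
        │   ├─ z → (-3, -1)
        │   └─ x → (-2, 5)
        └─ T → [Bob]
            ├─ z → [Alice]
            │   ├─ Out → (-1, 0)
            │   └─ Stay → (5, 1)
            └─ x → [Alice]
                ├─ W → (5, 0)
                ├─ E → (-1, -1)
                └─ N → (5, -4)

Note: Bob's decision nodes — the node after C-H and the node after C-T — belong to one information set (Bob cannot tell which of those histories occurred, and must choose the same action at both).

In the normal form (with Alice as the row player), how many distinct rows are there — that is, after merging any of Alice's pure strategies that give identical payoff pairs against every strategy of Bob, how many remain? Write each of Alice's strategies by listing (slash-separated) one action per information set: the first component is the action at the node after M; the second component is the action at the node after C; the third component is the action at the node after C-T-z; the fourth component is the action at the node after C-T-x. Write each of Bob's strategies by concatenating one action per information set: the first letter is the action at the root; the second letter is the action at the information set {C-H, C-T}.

Alice has 24 pure strategies: D/H/Out/W, D/H/Out/E, D/H/Out/N, D/H/Stay/W, D/H/Stay/E, D/H/Stay/N, D/T/Out/W, D/T/Out/E, D/T/Out/N, D/T/Stay/W, D/T/Stay/E, D/T/Stay/N, A/H/Out/W, A/H/Out/E, A/H/Out/N, A/H/Stay/W, A/H/Stay/E, A/H/Stay/N, A/T/Out/W, A/T/Out/E, A/T/Out/N, A/T/Stay/W, A/T/Stay/E, A/T/Stay/N. Columns: Mz, Mx, Cz, Cx.
{D/H/Out/W, D/H/Out/E, D/H/Out/N, D/H/Stay/W, D/H/Stay/E, D/H/Stay/N} → row (6,3) (6,3) (-3,-1) (-2,5)
{D/T/Out/W} → row (6,3) (6,3) (-1,0) (5,0)
{D/T/Out/E} → row (6,3) (6,3) (-1,0) (-1,-1)
{D/T/Out/N} → row (6,3) (6,3) (-1,0) (5,-4)
{D/T/Stay/W} → row (6,3) (6,3) (5,1) (5,0)
{D/T/Stay/E} → row (6,3) (6,3) (5,1) (-1,-1)
{D/T/Stay/N} → row (6,3) (6,3) (5,1) (5,-4)
{A/H/Out/W, A/H/Out/E, A/H/Out/N, A/H/Stay/W, A/H/Stay/E, A/H/Stay/N} → row (0,2) (0,2) (-3,-1) (-2,5)
{A/T/Out/W} → row (0,2) (0,2) (-1,0) (5,0)
{A/T/Out/E} → row (0,2) (0,2) (-1,0) (-1,-1)
{A/T/Out/N} → row (0,2) (0,2) (-1,0) (5,-4)
{A/T/Stay/W} → row (0,2) (0,2) (5,1) (5,0)
{A/T/Stay/E} → row (0,2) (0,2) (5,1) (-1,-1)
{A/T/Stay/N} → row (0,2) (0,2) (5,1) (5,-4)
That's 14 distinct rows out of 24 strategies.

14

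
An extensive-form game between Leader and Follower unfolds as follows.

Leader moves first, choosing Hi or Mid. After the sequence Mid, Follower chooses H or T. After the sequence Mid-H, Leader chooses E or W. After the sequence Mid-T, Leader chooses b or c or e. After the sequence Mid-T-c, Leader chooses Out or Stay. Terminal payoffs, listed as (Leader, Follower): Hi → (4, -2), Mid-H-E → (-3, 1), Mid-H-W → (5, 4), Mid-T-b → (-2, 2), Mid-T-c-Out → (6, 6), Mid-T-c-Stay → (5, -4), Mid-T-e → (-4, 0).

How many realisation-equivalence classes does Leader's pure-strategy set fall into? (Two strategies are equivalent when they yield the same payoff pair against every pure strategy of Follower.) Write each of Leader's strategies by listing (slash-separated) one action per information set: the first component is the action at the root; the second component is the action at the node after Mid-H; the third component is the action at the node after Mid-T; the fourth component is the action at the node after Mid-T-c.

Leader has 24 pure strategies: Hi/E/b/Out, Hi/E/b/Stay, Hi/E/c/Out, Hi/E/c/Stay, Hi/E/e/Out, Hi/E/e/Stay, Hi/W/b/Out, Hi/W/b/Stay, Hi/W/c/Out, Hi/W/c/Stay, Hi/W/e/Out, Hi/W/e/Stay, Mid/E/b/Out, Mid/E/b/Stay, Mid/E/c/Out, Mid/E/c/Stay, Mid/E/e/Out, Mid/E/e/Stay, Mid/W/b/Out, Mid/W/b/Stay, Mid/W/c/Out, Mid/W/c/Stay, Mid/W/e/Out, Mid/W/e/Stay. Columns: H, T.
{Hi/E/b/Out, Hi/E/b/Stay, Hi/E/c/Out, Hi/E/c/Stay, Hi/E/e/Out, Hi/E/e/Stay, Hi/W/b/Out, Hi/W/b/Stay, Hi/W/c/Out, Hi/W/c/Stay, Hi/W/e/Out, Hi/W/e/Stay} → row (4,-2) (4,-2)
{Mid/E/b/Out, Mid/E/b/Stay} → row (-3,1) (-2,2)
{Mid/E/c/Out} → row (-3,1) (6,6)
{Mid/E/c/Stay} → row (-3,1) (5,-4)
{Mid/E/e/Out, Mid/E/e/Stay} → row (-3,1) (-4,0)
{Mid/W/b/Out, Mid/W/b/Stay} → row (5,4) (-2,2)
{Mid/W/c/Out} → row (5,4) (6,6)
{Mid/W/c/Stay} → row (5,4) (5,-4)
{Mid/W/e/Out, Mid/W/e/Stay} → row (5,4) (-4,0)
That's 9 distinct rows out of 24 strategies.

9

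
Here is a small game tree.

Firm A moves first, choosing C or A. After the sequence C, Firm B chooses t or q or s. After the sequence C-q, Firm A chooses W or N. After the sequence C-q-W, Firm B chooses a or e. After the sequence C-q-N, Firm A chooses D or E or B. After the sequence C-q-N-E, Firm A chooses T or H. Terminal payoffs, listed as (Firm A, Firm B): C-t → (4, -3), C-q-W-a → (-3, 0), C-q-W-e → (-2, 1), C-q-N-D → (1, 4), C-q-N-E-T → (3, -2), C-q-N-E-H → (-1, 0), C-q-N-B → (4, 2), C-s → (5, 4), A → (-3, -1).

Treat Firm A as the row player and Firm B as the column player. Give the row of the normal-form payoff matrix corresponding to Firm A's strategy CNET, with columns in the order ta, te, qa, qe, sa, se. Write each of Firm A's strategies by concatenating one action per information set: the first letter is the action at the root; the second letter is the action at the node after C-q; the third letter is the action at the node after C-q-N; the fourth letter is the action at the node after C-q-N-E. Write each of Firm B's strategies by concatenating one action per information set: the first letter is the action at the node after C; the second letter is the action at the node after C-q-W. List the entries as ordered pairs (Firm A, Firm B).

(4,-3) (4,-3) (3,-2) (3,-2) (5,4) (5,4)

vs ta: Firm A plays C → Firm B plays t at [C] → (4, -3)
vs te: Firm A plays C → Firm B plays t at [C] → (4, -3)
vs qa: Firm A plays C → Firm B plays q at [C] → Firm A plays N at [C-q] → Firm A plays E at [C-q-N] → Firm A plays T at [C-q-N-E] → (3, -2)
vs qe: Firm A plays C → Firm B plays q at [C] → Firm A plays N at [C-q] → Firm A plays E at [C-q-N] → Firm A plays T at [C-q-N-E] → (3, -2)
vs sa: Firm A plays C → Firm B plays s at [C] → (5, 4)
vs se: Firm A plays C → Firm B plays s at [C] → (5, 4)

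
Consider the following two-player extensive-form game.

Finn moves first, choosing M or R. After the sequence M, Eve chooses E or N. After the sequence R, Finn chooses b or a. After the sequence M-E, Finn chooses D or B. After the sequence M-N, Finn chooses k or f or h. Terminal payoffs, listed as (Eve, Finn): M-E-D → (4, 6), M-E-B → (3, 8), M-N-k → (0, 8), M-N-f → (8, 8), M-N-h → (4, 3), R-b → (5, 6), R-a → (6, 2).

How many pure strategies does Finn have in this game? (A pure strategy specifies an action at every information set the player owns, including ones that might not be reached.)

Finn owns the root with actions {M, R} — two choices.
Finn owns the node after R with actions {b, a} — two choices.
Finn owns the node after M-E with actions {D, B} — two choices.
Finn owns the node after M-N with actions {k, f, h} — three choices.
A pure strategy fixes one action at each information set independently, so the count is the product 2 × 2 × 2 × 3 = 24.

24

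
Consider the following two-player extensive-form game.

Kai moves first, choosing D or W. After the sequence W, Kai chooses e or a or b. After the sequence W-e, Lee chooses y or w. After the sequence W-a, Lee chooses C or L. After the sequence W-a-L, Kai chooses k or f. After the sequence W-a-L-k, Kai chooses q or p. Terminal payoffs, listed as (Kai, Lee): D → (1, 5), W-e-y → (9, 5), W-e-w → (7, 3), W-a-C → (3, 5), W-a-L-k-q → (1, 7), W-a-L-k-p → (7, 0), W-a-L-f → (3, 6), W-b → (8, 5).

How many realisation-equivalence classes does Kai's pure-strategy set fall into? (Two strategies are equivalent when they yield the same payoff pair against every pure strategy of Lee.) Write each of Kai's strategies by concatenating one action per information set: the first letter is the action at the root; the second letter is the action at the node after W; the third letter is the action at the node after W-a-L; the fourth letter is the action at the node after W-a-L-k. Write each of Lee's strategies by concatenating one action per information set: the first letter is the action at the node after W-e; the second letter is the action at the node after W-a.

Kai has 24 pure strategies: Dekq, Dekp, Defq, Defp, Dakq, Dakp, Dafq, Dafp, Dbkq, Dbkp, Dbfq, Dbfp, Wekq, Wekp, Wefq, Wefp, Wakq, Wakp, Wafq, Wafp, Wbkq, Wbkp, Wbfq, Wbfp. Columns: yC, yL, wC, wL.
{Dekq, Dekp, Defq, Defp, Dakq, Dakp, Dafq, Dafp, Dbkq, Dbkp, Dbfq, Dbfp} → row (1,5) (1,5) (1,5) (1,5)
{Wekq, Wekp, Wefq, Wefp} → row (9,5) (9,5) (7,3) (7,3)
{Wakq} → row (3,5) (1,7) (3,5) (1,7)
{Wakp} → row (3,5) (7,0) (3,5) (7,0)
{Wafq, Wafp} → row (3,5) (3,6) (3,5) (3,6)
{Wbkq, Wbkp, Wbfq, Wbfp} → row (8,5) (8,5) (8,5) (8,5)
That's 6 distinct rows out of 24 strategies.

6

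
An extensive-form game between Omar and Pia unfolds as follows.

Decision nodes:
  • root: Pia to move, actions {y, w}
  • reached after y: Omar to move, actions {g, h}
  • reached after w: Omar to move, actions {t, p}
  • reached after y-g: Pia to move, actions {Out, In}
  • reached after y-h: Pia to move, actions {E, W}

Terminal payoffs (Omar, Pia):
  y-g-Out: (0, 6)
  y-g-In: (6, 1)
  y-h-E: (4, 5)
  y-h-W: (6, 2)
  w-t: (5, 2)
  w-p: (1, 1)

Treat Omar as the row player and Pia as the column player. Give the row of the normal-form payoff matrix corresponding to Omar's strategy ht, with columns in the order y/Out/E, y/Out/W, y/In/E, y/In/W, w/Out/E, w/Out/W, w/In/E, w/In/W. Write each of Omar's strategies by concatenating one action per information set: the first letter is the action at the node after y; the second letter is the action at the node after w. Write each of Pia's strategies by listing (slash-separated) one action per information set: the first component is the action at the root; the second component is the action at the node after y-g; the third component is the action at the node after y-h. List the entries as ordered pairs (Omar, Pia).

(4,5) (6,2) (4,5) (6,2) (5,2) (5,2) (5,2) (5,2)

vs y/Out/E: Pia plays y → Omar plays h at [y] → Pia plays E at [y-h] → (4, 5)
vs y/Out/W: Pia plays y → Omar plays h at [y] → Pia plays W at [y-h] → (6, 2)
vs y/In/E: Pia plays y → Omar plays h at [y] → Pia plays E at [y-h] → (4, 5)
vs y/In/W: Pia plays y → Omar plays h at [y] → Pia plays W at [y-h] → (6, 2)
vs w/Out/E: Pia plays w → Omar plays t at [w] → (5, 2)
vs w/Out/W: Pia plays w → Omar plays t at [w] → (5, 2)
vs w/In/E: Pia plays w → Omar plays t at [w] → (5, 2)
vs w/In/W: Pia plays w → Omar plays t at [w] → (5, 2)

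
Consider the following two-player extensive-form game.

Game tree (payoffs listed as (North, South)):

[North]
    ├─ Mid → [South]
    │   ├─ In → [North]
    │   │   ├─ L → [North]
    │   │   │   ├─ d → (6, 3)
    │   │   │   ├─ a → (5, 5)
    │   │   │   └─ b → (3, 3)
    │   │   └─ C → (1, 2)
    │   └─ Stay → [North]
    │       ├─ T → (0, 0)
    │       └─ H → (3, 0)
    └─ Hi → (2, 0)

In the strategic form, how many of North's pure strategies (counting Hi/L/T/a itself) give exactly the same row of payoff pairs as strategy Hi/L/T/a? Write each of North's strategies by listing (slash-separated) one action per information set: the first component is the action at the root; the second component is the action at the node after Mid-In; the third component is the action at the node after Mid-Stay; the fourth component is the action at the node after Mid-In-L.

Row for Hi/L/T/a (columns In, Stay): (2,0) (2,0).
Under Hi/L/T/a, North's choice at the node after Mid-In and at the node after Mid-Stay and at the node after Mid-In-L can never be reached regardless of what South does, so varying those choices leaves every outcome unchanged.
Holding the reachable choices fixed and varying the unreachable ones freely already gives 2 × 2 × 3 = 12 equivalent strategies.
No other strategy reproduces this row, so those 12 are the full class: Hi/L/T/d, Hi/L/T/a, Hi/L/T/b, Hi/L/H/d, Hi/L/H/a, Hi/L/H/b, Hi/C/T/d, Hi/C/T/a, Hi/C/T/b, Hi/C/H/d, Hi/C/H/a, Hi/C/H/b.

12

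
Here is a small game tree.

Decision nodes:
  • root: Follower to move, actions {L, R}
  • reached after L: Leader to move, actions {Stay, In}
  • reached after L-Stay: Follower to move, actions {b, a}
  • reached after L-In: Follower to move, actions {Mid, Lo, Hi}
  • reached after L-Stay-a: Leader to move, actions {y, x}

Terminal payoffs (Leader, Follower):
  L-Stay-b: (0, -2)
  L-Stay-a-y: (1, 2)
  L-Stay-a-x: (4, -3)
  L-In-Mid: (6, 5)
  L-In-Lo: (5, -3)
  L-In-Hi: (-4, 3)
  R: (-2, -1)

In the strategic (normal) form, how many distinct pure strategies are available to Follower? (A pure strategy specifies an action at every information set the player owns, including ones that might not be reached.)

12

Follower owns the root with actions {L, R} — two choices.
Follower owns the node after L-Stay with actions {b, a} — two choices.
Follower owns the node after L-In with actions {Mid, Lo, Hi} — three choices.
A pure strategy fixes one action at each information set independently, so the count is the product 2 × 2 × 3 = 12.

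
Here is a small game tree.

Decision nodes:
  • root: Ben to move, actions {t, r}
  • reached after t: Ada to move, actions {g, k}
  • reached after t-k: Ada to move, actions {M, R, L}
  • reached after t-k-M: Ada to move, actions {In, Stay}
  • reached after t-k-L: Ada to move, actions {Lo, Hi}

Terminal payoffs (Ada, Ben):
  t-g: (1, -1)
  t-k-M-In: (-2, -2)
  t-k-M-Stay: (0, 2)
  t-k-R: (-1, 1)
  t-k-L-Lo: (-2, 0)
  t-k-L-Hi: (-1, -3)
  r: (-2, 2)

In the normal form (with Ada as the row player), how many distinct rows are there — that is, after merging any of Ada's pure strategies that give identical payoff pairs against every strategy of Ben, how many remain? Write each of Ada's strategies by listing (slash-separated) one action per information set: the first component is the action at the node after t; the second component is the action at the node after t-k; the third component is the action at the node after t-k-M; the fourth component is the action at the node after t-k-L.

Ada has 24 pure strategies: g/M/In/Lo, g/M/In/Hi, g/M/Stay/Lo, g/M/Stay/Hi, g/R/In/Lo, g/R/In/Hi, g/R/Stay/Lo, g/R/Stay/Hi, g/L/In/Lo, g/L/In/Hi, g/L/Stay/Lo, g/L/Stay/Hi, k/M/In/Lo, k/M/In/Hi, k/M/Stay/Lo, k/M/Stay/Hi, k/R/In/Lo, k/R/In/Hi, k/R/Stay/Lo, k/R/Stay/Hi, k/L/In/Lo, k/L/In/Hi, k/L/Stay/Lo, k/L/Stay/Hi. Columns: t, r.
{g/M/In/Lo, g/M/In/Hi, g/M/Stay/Lo, g/M/Stay/Hi, g/R/In/Lo, g/R/In/Hi, g/R/Stay/Lo, g/R/Stay/Hi, g/L/In/Lo, g/L/In/Hi, g/L/Stay/Lo, g/L/Stay/Hi} → row (1,-1) (-2,2)
{k/M/In/Lo, k/M/In/Hi} → row (-2,-2) (-2,2)
{k/M/Stay/Lo, k/M/Stay/Hi} → row (0,2) (-2,2)
{k/R/In/Lo, k/R/In/Hi, k/R/Stay/Lo, k/R/Stay/Hi} → row (-1,1) (-2,2)
{k/L/In/Lo, k/L/Stay/Lo} → row (-2,0) (-2,2)
{k/L/In/Hi, k/L/Stay/Hi} → row (-1,-3) (-2,2)
That's 6 distinct rows out of 24 strategies.

6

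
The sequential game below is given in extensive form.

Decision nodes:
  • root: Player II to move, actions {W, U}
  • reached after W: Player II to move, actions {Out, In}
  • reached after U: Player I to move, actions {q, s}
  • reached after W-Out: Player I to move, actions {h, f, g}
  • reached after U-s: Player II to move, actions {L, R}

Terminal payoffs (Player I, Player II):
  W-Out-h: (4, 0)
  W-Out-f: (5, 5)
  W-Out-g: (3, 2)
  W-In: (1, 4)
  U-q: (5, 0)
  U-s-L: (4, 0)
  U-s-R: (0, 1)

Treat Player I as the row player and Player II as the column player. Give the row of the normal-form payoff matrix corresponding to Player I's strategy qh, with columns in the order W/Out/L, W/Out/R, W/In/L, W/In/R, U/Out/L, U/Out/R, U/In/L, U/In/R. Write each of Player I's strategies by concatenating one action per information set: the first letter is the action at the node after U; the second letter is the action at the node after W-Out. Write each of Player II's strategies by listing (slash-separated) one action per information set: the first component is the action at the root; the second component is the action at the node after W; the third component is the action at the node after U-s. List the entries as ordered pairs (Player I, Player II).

vs W/Out/L: Player II plays W → Player II plays Out at [W] → Player I plays h at [W-Out] → (4, 0)
vs W/Out/R: Player II plays W → Player II plays Out at [W] → Player I plays h at [W-Out] → (4, 0)
vs W/In/L: Player II plays W → Player II plays In at [W] → (1, 4)
vs W/In/R: Player II plays W → Player II plays In at [W] → (1, 4)
vs U/Out/L: Player II plays U → Player I plays q at [U] → (5, 0)
vs U/Out/R: Player II plays U → Player I plays q at [U] → (5, 0)
vs U/In/L: Player II plays U → Player I plays q at [U] → (5, 0)
vs U/In/R: Player II plays U → Player I plays q at [U] → (5, 0)

(4,0) (4,0) (1,4) (1,4) (5,0) (5,0) (5,0) (5,0)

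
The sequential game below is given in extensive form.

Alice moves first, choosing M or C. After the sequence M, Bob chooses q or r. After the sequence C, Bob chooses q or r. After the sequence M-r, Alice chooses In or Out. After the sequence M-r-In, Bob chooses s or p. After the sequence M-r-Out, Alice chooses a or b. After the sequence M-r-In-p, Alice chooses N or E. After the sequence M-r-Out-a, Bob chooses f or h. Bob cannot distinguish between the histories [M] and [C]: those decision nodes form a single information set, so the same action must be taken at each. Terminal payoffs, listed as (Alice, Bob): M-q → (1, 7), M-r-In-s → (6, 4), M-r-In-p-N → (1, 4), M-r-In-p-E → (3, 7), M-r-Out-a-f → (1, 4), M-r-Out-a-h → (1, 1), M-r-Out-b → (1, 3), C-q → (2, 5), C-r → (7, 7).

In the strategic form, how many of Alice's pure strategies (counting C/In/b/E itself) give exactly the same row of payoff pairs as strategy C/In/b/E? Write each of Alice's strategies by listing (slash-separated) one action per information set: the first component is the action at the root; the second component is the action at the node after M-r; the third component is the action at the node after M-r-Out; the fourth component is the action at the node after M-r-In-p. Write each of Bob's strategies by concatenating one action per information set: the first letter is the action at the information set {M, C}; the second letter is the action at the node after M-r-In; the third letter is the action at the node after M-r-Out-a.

Row for C/In/b/E (columns qsf, qsh, qpf, qph, rsf, rsh, rpf, rph): (2,5) (2,5) (2,5) (2,5) (7,7) (7,7) (7,7) (7,7).
Under C/In/b/E, Alice's choice at the node after M-r and at the node after M-r-Out and at the node after M-r-In-p can never be reached regardless of what Bob does, so varying those choices leaves every outcome unchanged.
Holding the reachable choices fixed and varying the unreachable ones freely already gives 2 × 2 × 2 = 8 equivalent strategies.
No other strategy reproduces this row, so those 8 are the full class: C/In/a/N, C/In/a/E, C/In/b/N, C/In/b/E, C/Out/a/N, C/Out/a/E, C/Out/b/N, C/Out/b/E.

8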